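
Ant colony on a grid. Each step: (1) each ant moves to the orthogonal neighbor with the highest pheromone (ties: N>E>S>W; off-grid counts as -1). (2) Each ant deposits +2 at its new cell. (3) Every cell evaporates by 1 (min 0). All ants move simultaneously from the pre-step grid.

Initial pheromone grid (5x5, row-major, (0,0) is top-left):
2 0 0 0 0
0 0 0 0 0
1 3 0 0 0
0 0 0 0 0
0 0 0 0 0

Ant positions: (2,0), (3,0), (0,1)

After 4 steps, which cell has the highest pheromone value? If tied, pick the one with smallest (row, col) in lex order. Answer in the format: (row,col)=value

Answer: (2,1)=7

Derivation:
Step 1: ant0:(2,0)->E->(2,1) | ant1:(3,0)->N->(2,0) | ant2:(0,1)->W->(0,0)
  grid max=4 at (2,1)
Step 2: ant0:(2,1)->W->(2,0) | ant1:(2,0)->E->(2,1) | ant2:(0,0)->E->(0,1)
  grid max=5 at (2,1)
Step 3: ant0:(2,0)->E->(2,1) | ant1:(2,1)->W->(2,0) | ant2:(0,1)->W->(0,0)
  grid max=6 at (2,1)
Step 4: ant0:(2,1)->W->(2,0) | ant1:(2,0)->E->(2,1) | ant2:(0,0)->E->(0,1)
  grid max=7 at (2,1)
Final grid:
  2 1 0 0 0
  0 0 0 0 0
  5 7 0 0 0
  0 0 0 0 0
  0 0 0 0 0
Max pheromone 7 at (2,1)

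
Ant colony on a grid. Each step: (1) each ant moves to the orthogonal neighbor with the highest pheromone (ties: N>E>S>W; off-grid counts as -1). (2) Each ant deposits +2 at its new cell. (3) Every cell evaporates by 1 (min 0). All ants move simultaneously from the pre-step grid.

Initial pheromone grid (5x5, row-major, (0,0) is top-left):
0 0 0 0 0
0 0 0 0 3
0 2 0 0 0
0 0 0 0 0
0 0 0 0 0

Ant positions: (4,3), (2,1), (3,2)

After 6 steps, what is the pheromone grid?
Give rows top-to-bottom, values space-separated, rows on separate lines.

After step 1: ants at (3,3),(1,1),(2,2)
  0 0 0 0 0
  0 1 0 0 2
  0 1 1 0 0
  0 0 0 1 0
  0 0 0 0 0
After step 2: ants at (2,3),(2,1),(2,1)
  0 0 0 0 0
  0 0 0 0 1
  0 4 0 1 0
  0 0 0 0 0
  0 0 0 0 0
After step 3: ants at (1,3),(1,1),(1,1)
  0 0 0 0 0
  0 3 0 1 0
  0 3 0 0 0
  0 0 0 0 0
  0 0 0 0 0
After step 4: ants at (0,3),(2,1),(2,1)
  0 0 0 1 0
  0 2 0 0 0
  0 6 0 0 0
  0 0 0 0 0
  0 0 0 0 0
After step 5: ants at (0,4),(1,1),(1,1)
  0 0 0 0 1
  0 5 0 0 0
  0 5 0 0 0
  0 0 0 0 0
  0 0 0 0 0
After step 6: ants at (1,4),(2,1),(2,1)
  0 0 0 0 0
  0 4 0 0 1
  0 8 0 0 0
  0 0 0 0 0
  0 0 0 0 0

0 0 0 0 0
0 4 0 0 1
0 8 0 0 0
0 0 0 0 0
0 0 0 0 0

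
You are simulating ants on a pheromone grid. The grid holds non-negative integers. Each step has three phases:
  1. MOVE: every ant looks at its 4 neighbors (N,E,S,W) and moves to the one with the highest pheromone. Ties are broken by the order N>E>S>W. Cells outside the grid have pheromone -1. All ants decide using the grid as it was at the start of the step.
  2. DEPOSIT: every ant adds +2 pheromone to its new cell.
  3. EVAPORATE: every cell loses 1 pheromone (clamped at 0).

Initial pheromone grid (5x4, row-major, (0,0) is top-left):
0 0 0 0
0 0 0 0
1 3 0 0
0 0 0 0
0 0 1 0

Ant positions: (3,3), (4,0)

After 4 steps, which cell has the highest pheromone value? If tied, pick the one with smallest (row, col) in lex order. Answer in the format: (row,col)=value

Step 1: ant0:(3,3)->N->(2,3) | ant1:(4,0)->N->(3,0)
  grid max=2 at (2,1)
Step 2: ant0:(2,3)->N->(1,3) | ant1:(3,0)->N->(2,0)
  grid max=1 at (1,3)
Step 3: ant0:(1,3)->N->(0,3) | ant1:(2,0)->E->(2,1)
  grid max=2 at (2,1)
Step 4: ant0:(0,3)->S->(1,3) | ant1:(2,1)->N->(1,1)
  grid max=1 at (1,1)
Final grid:
  0 0 0 0
  0 1 0 1
  0 1 0 0
  0 0 0 0
  0 0 0 0
Max pheromone 1 at (1,1)

Answer: (1,1)=1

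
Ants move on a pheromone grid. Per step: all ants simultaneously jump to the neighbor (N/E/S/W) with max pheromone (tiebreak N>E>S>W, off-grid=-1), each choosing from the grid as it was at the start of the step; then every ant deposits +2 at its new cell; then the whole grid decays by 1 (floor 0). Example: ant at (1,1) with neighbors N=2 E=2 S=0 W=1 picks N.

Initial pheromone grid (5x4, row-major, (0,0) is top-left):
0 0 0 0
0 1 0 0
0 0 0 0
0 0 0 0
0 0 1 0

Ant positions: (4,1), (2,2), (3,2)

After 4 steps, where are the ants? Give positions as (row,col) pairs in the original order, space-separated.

Step 1: ant0:(4,1)->E->(4,2) | ant1:(2,2)->N->(1,2) | ant2:(3,2)->S->(4,2)
  grid max=4 at (4,2)
Step 2: ant0:(4,2)->N->(3,2) | ant1:(1,2)->N->(0,2) | ant2:(4,2)->N->(3,2)
  grid max=3 at (3,2)
Step 3: ant0:(3,2)->S->(4,2) | ant1:(0,2)->E->(0,3) | ant2:(3,2)->S->(4,2)
  grid max=6 at (4,2)
Step 4: ant0:(4,2)->N->(3,2) | ant1:(0,3)->S->(1,3) | ant2:(4,2)->N->(3,2)
  grid max=5 at (3,2)

(3,2) (1,3) (3,2)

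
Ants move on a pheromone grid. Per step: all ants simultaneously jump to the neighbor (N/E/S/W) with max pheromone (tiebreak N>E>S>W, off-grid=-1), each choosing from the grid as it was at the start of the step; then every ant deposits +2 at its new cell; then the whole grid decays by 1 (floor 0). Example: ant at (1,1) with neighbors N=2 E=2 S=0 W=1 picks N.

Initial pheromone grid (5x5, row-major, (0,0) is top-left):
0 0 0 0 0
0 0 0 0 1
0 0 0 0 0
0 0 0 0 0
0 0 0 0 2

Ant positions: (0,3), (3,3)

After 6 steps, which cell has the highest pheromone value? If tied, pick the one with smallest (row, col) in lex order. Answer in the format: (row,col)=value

Answer: (1,3)=5

Derivation:
Step 1: ant0:(0,3)->E->(0,4) | ant1:(3,3)->N->(2,3)
  grid max=1 at (0,4)
Step 2: ant0:(0,4)->S->(1,4) | ant1:(2,3)->N->(1,3)
  grid max=1 at (1,3)
Step 3: ant0:(1,4)->W->(1,3) | ant1:(1,3)->E->(1,4)
  grid max=2 at (1,3)
Step 4: ant0:(1,3)->E->(1,4) | ant1:(1,4)->W->(1,3)
  grid max=3 at (1,3)
Step 5: ant0:(1,4)->W->(1,3) | ant1:(1,3)->E->(1,4)
  grid max=4 at (1,3)
Step 6: ant0:(1,3)->E->(1,4) | ant1:(1,4)->W->(1,3)
  grid max=5 at (1,3)
Final grid:
  0 0 0 0 0
  0 0 0 5 5
  0 0 0 0 0
  0 0 0 0 0
  0 0 0 0 0
Max pheromone 5 at (1,3)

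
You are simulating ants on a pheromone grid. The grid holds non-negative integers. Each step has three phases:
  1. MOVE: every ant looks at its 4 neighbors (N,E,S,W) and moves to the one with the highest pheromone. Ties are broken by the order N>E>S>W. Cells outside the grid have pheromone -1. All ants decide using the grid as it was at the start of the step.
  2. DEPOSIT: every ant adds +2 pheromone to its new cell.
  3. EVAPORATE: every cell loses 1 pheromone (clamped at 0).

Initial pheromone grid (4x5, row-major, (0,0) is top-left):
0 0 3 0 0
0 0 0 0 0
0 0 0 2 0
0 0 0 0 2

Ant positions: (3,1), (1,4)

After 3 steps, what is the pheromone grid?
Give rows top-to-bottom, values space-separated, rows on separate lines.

After step 1: ants at (2,1),(0,4)
  0 0 2 0 1
  0 0 0 0 0
  0 1 0 1 0
  0 0 0 0 1
After step 2: ants at (1,1),(1,4)
  0 0 1 0 0
  0 1 0 0 1
  0 0 0 0 0
  0 0 0 0 0
After step 3: ants at (0,1),(0,4)
  0 1 0 0 1
  0 0 0 0 0
  0 0 0 0 0
  0 0 0 0 0

0 1 0 0 1
0 0 0 0 0
0 0 0 0 0
0 0 0 0 0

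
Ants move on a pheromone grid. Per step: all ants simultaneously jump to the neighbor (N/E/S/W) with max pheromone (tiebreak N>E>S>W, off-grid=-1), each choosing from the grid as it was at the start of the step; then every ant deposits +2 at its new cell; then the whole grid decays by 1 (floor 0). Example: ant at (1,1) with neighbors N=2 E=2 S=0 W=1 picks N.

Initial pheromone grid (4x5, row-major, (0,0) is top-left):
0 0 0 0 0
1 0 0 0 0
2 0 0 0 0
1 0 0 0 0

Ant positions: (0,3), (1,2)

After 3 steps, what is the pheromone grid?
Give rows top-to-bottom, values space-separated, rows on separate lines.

After step 1: ants at (0,4),(0,2)
  0 0 1 0 1
  0 0 0 0 0
  1 0 0 0 0
  0 0 0 0 0
After step 2: ants at (1,4),(0,3)
  0 0 0 1 0
  0 0 0 0 1
  0 0 0 0 0
  0 0 0 0 0
After step 3: ants at (0,4),(0,4)
  0 0 0 0 3
  0 0 0 0 0
  0 0 0 0 0
  0 0 0 0 0

0 0 0 0 3
0 0 0 0 0
0 0 0 0 0
0 0 0 0 0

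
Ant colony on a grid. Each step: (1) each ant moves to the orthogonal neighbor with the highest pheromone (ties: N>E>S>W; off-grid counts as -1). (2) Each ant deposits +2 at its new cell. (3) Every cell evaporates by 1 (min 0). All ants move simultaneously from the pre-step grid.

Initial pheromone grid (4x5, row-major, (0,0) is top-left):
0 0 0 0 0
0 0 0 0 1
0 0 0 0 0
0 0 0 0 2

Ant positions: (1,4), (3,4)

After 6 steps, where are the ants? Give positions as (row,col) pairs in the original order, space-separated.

Step 1: ant0:(1,4)->N->(0,4) | ant1:(3,4)->N->(2,4)
  grid max=1 at (0,4)
Step 2: ant0:(0,4)->S->(1,4) | ant1:(2,4)->S->(3,4)
  grid max=2 at (3,4)
Step 3: ant0:(1,4)->N->(0,4) | ant1:(3,4)->N->(2,4)
  grid max=1 at (0,4)
Step 4: ant0:(0,4)->S->(1,4) | ant1:(2,4)->S->(3,4)
  grid max=2 at (3,4)
Step 5: ant0:(1,4)->N->(0,4) | ant1:(3,4)->N->(2,4)
  grid max=1 at (0,4)
Step 6: ant0:(0,4)->S->(1,4) | ant1:(2,4)->S->(3,4)
  grid max=2 at (3,4)

(1,4) (3,4)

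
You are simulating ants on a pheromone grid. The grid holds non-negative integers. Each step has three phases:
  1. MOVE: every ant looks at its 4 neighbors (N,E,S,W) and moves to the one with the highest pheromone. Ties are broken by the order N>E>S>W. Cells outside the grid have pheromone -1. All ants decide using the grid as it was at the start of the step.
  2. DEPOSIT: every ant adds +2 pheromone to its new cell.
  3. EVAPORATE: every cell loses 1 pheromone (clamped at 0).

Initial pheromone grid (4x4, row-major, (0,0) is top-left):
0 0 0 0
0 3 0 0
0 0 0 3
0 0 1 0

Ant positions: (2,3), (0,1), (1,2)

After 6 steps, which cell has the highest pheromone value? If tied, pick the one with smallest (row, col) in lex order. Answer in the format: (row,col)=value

Step 1: ant0:(2,3)->N->(1,3) | ant1:(0,1)->S->(1,1) | ant2:(1,2)->W->(1,1)
  grid max=6 at (1,1)
Step 2: ant0:(1,3)->S->(2,3) | ant1:(1,1)->N->(0,1) | ant2:(1,1)->N->(0,1)
  grid max=5 at (1,1)
Step 3: ant0:(2,3)->N->(1,3) | ant1:(0,1)->S->(1,1) | ant2:(0,1)->S->(1,1)
  grid max=8 at (1,1)
Step 4: ant0:(1,3)->S->(2,3) | ant1:(1,1)->N->(0,1) | ant2:(1,1)->N->(0,1)
  grid max=7 at (1,1)
Step 5: ant0:(2,3)->N->(1,3) | ant1:(0,1)->S->(1,1) | ant2:(0,1)->S->(1,1)
  grid max=10 at (1,1)
Step 6: ant0:(1,3)->S->(2,3) | ant1:(1,1)->N->(0,1) | ant2:(1,1)->N->(0,1)
  grid max=9 at (1,1)
Final grid:
  0 7 0 0
  0 9 0 0
  0 0 0 3
  0 0 0 0
Max pheromone 9 at (1,1)

Answer: (1,1)=9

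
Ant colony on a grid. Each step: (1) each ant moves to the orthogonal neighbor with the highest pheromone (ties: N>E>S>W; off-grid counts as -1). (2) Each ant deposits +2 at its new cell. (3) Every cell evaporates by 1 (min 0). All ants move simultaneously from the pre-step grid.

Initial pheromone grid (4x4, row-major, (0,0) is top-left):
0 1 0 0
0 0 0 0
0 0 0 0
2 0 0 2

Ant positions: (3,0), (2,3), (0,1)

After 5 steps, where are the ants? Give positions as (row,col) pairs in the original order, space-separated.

Step 1: ant0:(3,0)->N->(2,0) | ant1:(2,3)->S->(3,3) | ant2:(0,1)->E->(0,2)
  grid max=3 at (3,3)
Step 2: ant0:(2,0)->S->(3,0) | ant1:(3,3)->N->(2,3) | ant2:(0,2)->E->(0,3)
  grid max=2 at (3,0)
Step 3: ant0:(3,0)->N->(2,0) | ant1:(2,3)->S->(3,3) | ant2:(0,3)->S->(1,3)
  grid max=3 at (3,3)
Step 4: ant0:(2,0)->S->(3,0) | ant1:(3,3)->N->(2,3) | ant2:(1,3)->N->(0,3)
  grid max=2 at (3,0)
Step 5: ant0:(3,0)->N->(2,0) | ant1:(2,3)->S->(3,3) | ant2:(0,3)->S->(1,3)
  grid max=3 at (3,3)

(2,0) (3,3) (1,3)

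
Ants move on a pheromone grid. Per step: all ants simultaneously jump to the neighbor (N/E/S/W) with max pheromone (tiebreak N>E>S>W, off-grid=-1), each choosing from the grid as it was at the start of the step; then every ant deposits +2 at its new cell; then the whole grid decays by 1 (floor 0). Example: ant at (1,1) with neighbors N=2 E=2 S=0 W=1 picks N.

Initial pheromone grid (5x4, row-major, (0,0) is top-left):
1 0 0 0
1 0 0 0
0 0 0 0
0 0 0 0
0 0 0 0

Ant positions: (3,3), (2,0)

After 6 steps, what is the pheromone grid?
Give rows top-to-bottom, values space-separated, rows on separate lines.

After step 1: ants at (2,3),(1,0)
  0 0 0 0
  2 0 0 0
  0 0 0 1
  0 0 0 0
  0 0 0 0
After step 2: ants at (1,3),(0,0)
  1 0 0 0
  1 0 0 1
  0 0 0 0
  0 0 0 0
  0 0 0 0
After step 3: ants at (0,3),(1,0)
  0 0 0 1
  2 0 0 0
  0 0 0 0
  0 0 0 0
  0 0 0 0
After step 4: ants at (1,3),(0,0)
  1 0 0 0
  1 0 0 1
  0 0 0 0
  0 0 0 0
  0 0 0 0
After step 5: ants at (0,3),(1,0)
  0 0 0 1
  2 0 0 0
  0 0 0 0
  0 0 0 0
  0 0 0 0
After step 6: ants at (1,3),(0,0)
  1 0 0 0
  1 0 0 1
  0 0 0 0
  0 0 0 0
  0 0 0 0

1 0 0 0
1 0 0 1
0 0 0 0
0 0 0 0
0 0 0 0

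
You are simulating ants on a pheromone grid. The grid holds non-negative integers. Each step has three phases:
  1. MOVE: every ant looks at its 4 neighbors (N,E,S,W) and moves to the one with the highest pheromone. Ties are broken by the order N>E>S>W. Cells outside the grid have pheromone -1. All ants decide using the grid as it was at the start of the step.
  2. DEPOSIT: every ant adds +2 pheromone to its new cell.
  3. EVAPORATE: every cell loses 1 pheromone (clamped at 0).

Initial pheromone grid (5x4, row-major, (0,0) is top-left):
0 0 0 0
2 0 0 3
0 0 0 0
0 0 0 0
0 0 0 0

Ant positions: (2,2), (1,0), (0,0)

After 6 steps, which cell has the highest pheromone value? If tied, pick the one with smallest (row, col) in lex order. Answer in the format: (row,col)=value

Step 1: ant0:(2,2)->N->(1,2) | ant1:(1,0)->N->(0,0) | ant2:(0,0)->S->(1,0)
  grid max=3 at (1,0)
Step 2: ant0:(1,2)->E->(1,3) | ant1:(0,0)->S->(1,0) | ant2:(1,0)->N->(0,0)
  grid max=4 at (1,0)
Step 3: ant0:(1,3)->N->(0,3) | ant1:(1,0)->N->(0,0) | ant2:(0,0)->S->(1,0)
  grid max=5 at (1,0)
Step 4: ant0:(0,3)->S->(1,3) | ant1:(0,0)->S->(1,0) | ant2:(1,0)->N->(0,0)
  grid max=6 at (1,0)
Step 5: ant0:(1,3)->N->(0,3) | ant1:(1,0)->N->(0,0) | ant2:(0,0)->S->(1,0)
  grid max=7 at (1,0)
Step 6: ant0:(0,3)->S->(1,3) | ant1:(0,0)->S->(1,0) | ant2:(1,0)->N->(0,0)
  grid max=8 at (1,0)
Final grid:
  6 0 0 0
  8 0 0 3
  0 0 0 0
  0 0 0 0
  0 0 0 0
Max pheromone 8 at (1,0)

Answer: (1,0)=8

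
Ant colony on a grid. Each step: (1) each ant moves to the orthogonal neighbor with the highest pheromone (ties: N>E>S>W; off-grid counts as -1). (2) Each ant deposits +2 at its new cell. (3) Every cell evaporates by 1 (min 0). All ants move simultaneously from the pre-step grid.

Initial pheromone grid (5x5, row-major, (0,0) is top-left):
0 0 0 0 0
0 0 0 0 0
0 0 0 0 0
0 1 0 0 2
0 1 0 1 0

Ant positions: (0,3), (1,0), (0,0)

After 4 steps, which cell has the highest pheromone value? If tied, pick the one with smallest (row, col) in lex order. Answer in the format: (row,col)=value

Answer: (0,0)=4

Derivation:
Step 1: ant0:(0,3)->E->(0,4) | ant1:(1,0)->N->(0,0) | ant2:(0,0)->E->(0,1)
  grid max=1 at (0,0)
Step 2: ant0:(0,4)->S->(1,4) | ant1:(0,0)->E->(0,1) | ant2:(0,1)->W->(0,0)
  grid max=2 at (0,0)
Step 3: ant0:(1,4)->N->(0,4) | ant1:(0,1)->W->(0,0) | ant2:(0,0)->E->(0,1)
  grid max=3 at (0,0)
Step 4: ant0:(0,4)->S->(1,4) | ant1:(0,0)->E->(0,1) | ant2:(0,1)->W->(0,0)
  grid max=4 at (0,0)
Final grid:
  4 4 0 0 0
  0 0 0 0 1
  0 0 0 0 0
  0 0 0 0 0
  0 0 0 0 0
Max pheromone 4 at (0,0)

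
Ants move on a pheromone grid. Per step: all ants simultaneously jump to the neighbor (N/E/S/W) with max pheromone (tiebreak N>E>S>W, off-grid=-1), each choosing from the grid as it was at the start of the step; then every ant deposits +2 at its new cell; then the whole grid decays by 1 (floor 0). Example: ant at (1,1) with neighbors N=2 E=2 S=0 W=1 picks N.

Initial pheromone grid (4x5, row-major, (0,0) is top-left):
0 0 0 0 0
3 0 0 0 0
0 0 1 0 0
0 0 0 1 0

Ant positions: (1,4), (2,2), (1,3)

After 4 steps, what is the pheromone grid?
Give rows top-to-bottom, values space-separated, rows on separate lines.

After step 1: ants at (0,4),(1,2),(0,3)
  0 0 0 1 1
  2 0 1 0 0
  0 0 0 0 0
  0 0 0 0 0
After step 2: ants at (0,3),(0,2),(0,4)
  0 0 1 2 2
  1 0 0 0 0
  0 0 0 0 0
  0 0 0 0 0
After step 3: ants at (0,4),(0,3),(0,3)
  0 0 0 5 3
  0 0 0 0 0
  0 0 0 0 0
  0 0 0 0 0
After step 4: ants at (0,3),(0,4),(0,4)
  0 0 0 6 6
  0 0 0 0 0
  0 0 0 0 0
  0 0 0 0 0

0 0 0 6 6
0 0 0 0 0
0 0 0 0 0
0 0 0 0 0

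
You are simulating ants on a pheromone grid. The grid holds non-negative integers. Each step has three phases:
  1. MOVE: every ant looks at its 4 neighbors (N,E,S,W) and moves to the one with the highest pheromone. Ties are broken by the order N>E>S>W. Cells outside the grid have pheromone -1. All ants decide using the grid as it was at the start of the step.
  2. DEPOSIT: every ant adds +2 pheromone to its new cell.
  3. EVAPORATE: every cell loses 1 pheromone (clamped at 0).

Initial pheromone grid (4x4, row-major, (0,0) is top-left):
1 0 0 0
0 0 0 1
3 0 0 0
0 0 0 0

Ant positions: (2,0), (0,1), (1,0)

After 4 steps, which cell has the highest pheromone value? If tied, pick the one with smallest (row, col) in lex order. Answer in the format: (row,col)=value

Step 1: ant0:(2,0)->N->(1,0) | ant1:(0,1)->W->(0,0) | ant2:(1,0)->S->(2,0)
  grid max=4 at (2,0)
Step 2: ant0:(1,0)->S->(2,0) | ant1:(0,0)->S->(1,0) | ant2:(2,0)->N->(1,0)
  grid max=5 at (2,0)
Step 3: ant0:(2,0)->N->(1,0) | ant1:(1,0)->S->(2,0) | ant2:(1,0)->S->(2,0)
  grid max=8 at (2,0)
Step 4: ant0:(1,0)->S->(2,0) | ant1:(2,0)->N->(1,0) | ant2:(2,0)->N->(1,0)
  grid max=9 at (2,0)
Final grid:
  0 0 0 0
  8 0 0 0
  9 0 0 0
  0 0 0 0
Max pheromone 9 at (2,0)

Answer: (2,0)=9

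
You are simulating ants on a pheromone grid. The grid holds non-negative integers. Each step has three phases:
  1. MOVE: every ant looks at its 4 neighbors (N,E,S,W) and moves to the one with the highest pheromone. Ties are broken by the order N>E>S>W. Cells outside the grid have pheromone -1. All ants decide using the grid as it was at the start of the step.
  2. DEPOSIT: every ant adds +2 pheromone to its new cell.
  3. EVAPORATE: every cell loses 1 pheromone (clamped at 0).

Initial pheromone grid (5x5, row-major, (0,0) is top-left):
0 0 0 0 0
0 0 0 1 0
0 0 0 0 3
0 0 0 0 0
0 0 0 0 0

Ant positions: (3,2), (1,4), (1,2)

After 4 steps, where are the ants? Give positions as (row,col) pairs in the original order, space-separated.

Step 1: ant0:(3,2)->N->(2,2) | ant1:(1,4)->S->(2,4) | ant2:(1,2)->E->(1,3)
  grid max=4 at (2,4)
Step 2: ant0:(2,2)->N->(1,2) | ant1:(2,4)->N->(1,4) | ant2:(1,3)->N->(0,3)
  grid max=3 at (2,4)
Step 3: ant0:(1,2)->E->(1,3) | ant1:(1,4)->S->(2,4) | ant2:(0,3)->S->(1,3)
  grid max=4 at (1,3)
Step 4: ant0:(1,3)->N->(0,3) | ant1:(2,4)->N->(1,4) | ant2:(1,3)->N->(0,3)
  grid max=3 at (0,3)

(0,3) (1,4) (0,3)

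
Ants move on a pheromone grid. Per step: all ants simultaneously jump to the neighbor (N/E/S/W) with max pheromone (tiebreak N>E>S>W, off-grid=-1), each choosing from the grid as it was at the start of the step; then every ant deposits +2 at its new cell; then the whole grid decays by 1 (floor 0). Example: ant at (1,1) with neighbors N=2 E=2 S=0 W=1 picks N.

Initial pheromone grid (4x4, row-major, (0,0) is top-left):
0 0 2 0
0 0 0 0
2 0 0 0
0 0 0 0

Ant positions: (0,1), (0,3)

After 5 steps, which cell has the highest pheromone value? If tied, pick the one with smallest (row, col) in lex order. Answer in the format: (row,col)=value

Step 1: ant0:(0,1)->E->(0,2) | ant1:(0,3)->W->(0,2)
  grid max=5 at (0,2)
Step 2: ant0:(0,2)->E->(0,3) | ant1:(0,2)->E->(0,3)
  grid max=4 at (0,2)
Step 3: ant0:(0,3)->W->(0,2) | ant1:(0,3)->W->(0,2)
  grid max=7 at (0,2)
Step 4: ant0:(0,2)->E->(0,3) | ant1:(0,2)->E->(0,3)
  grid max=6 at (0,2)
Step 5: ant0:(0,3)->W->(0,2) | ant1:(0,3)->W->(0,2)
  grid max=9 at (0,2)
Final grid:
  0 0 9 4
  0 0 0 0
  0 0 0 0
  0 0 0 0
Max pheromone 9 at (0,2)

Answer: (0,2)=9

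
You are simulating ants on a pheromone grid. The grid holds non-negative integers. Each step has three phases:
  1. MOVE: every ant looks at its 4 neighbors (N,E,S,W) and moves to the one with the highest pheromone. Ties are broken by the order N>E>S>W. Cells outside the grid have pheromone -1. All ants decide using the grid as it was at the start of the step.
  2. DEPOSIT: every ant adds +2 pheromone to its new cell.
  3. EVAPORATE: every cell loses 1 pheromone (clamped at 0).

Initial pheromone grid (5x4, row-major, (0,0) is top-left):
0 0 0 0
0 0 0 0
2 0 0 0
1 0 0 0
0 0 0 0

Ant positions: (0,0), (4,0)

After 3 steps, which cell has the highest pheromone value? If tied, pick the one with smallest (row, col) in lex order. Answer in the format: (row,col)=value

Answer: (3,0)=2

Derivation:
Step 1: ant0:(0,0)->E->(0,1) | ant1:(4,0)->N->(3,0)
  grid max=2 at (3,0)
Step 2: ant0:(0,1)->E->(0,2) | ant1:(3,0)->N->(2,0)
  grid max=2 at (2,0)
Step 3: ant0:(0,2)->E->(0,3) | ant1:(2,0)->S->(3,0)
  grid max=2 at (3,0)
Final grid:
  0 0 0 1
  0 0 0 0
  1 0 0 0
  2 0 0 0
  0 0 0 0
Max pheromone 2 at (3,0)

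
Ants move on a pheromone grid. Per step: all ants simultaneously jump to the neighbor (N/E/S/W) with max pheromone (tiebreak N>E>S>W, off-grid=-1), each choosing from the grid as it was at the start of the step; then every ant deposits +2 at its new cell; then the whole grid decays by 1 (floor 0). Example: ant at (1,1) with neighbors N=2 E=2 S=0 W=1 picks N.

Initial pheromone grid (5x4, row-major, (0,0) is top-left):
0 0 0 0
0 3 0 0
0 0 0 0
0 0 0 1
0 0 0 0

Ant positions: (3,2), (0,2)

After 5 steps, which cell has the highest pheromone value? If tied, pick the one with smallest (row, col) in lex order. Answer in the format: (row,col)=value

Answer: (1,3)=4

Derivation:
Step 1: ant0:(3,2)->E->(3,3) | ant1:(0,2)->E->(0,3)
  grid max=2 at (1,1)
Step 2: ant0:(3,3)->N->(2,3) | ant1:(0,3)->S->(1,3)
  grid max=1 at (1,1)
Step 3: ant0:(2,3)->N->(1,3) | ant1:(1,3)->S->(2,3)
  grid max=2 at (1,3)
Step 4: ant0:(1,3)->S->(2,3) | ant1:(2,3)->N->(1,3)
  grid max=3 at (1,3)
Step 5: ant0:(2,3)->N->(1,3) | ant1:(1,3)->S->(2,3)
  grid max=4 at (1,3)
Final grid:
  0 0 0 0
  0 0 0 4
  0 0 0 4
  0 0 0 0
  0 0 0 0
Max pheromone 4 at (1,3)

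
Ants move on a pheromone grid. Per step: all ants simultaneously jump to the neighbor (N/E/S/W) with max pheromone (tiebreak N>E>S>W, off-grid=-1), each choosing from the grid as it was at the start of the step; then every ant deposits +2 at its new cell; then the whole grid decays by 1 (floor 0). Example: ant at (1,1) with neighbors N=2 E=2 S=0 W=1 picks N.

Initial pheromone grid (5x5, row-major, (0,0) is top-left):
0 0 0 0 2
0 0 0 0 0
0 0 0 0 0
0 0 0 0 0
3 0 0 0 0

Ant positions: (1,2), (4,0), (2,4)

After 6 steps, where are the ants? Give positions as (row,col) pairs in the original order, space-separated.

Step 1: ant0:(1,2)->N->(0,2) | ant1:(4,0)->N->(3,0) | ant2:(2,4)->N->(1,4)
  grid max=2 at (4,0)
Step 2: ant0:(0,2)->E->(0,3) | ant1:(3,0)->S->(4,0) | ant2:(1,4)->N->(0,4)
  grid max=3 at (4,0)
Step 3: ant0:(0,3)->E->(0,4) | ant1:(4,0)->N->(3,0) | ant2:(0,4)->W->(0,3)
  grid max=3 at (0,4)
Step 4: ant0:(0,4)->W->(0,3) | ant1:(3,0)->S->(4,0) | ant2:(0,3)->E->(0,4)
  grid max=4 at (0,4)
Step 5: ant0:(0,3)->E->(0,4) | ant1:(4,0)->N->(3,0) | ant2:(0,4)->W->(0,3)
  grid max=5 at (0,4)
Step 6: ant0:(0,4)->W->(0,3) | ant1:(3,0)->S->(4,0) | ant2:(0,3)->E->(0,4)
  grid max=6 at (0,4)

(0,3) (4,0) (0,4)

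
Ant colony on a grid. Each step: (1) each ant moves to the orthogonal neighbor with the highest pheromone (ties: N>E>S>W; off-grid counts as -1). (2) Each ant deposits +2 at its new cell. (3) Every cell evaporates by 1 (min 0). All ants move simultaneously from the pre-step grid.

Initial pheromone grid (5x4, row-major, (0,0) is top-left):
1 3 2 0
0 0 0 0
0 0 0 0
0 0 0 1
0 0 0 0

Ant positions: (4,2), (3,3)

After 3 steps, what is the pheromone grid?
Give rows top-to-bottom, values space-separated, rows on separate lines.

After step 1: ants at (3,2),(2,3)
  0 2 1 0
  0 0 0 0
  0 0 0 1
  0 0 1 0
  0 0 0 0
After step 2: ants at (2,2),(1,3)
  0 1 0 0
  0 0 0 1
  0 0 1 0
  0 0 0 0
  0 0 0 0
After step 3: ants at (1,2),(0,3)
  0 0 0 1
  0 0 1 0
  0 0 0 0
  0 0 0 0
  0 0 0 0

0 0 0 1
0 0 1 0
0 0 0 0
0 0 0 0
0 0 0 0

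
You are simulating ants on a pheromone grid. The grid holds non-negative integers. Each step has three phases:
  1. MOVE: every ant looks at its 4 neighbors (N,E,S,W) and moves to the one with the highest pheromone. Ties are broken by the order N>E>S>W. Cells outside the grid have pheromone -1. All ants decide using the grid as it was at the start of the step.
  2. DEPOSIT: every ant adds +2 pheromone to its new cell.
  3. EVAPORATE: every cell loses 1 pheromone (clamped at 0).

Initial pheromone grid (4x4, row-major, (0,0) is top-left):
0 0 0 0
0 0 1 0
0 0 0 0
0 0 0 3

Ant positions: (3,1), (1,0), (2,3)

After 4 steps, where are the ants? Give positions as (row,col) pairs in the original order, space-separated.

Step 1: ant0:(3,1)->N->(2,1) | ant1:(1,0)->N->(0,0) | ant2:(2,3)->S->(3,3)
  grid max=4 at (3,3)
Step 2: ant0:(2,1)->N->(1,1) | ant1:(0,0)->E->(0,1) | ant2:(3,3)->N->(2,3)
  grid max=3 at (3,3)
Step 3: ant0:(1,1)->N->(0,1) | ant1:(0,1)->S->(1,1) | ant2:(2,3)->S->(3,3)
  grid max=4 at (3,3)
Step 4: ant0:(0,1)->S->(1,1) | ant1:(1,1)->N->(0,1) | ant2:(3,3)->N->(2,3)
  grid max=3 at (0,1)

(1,1) (0,1) (2,3)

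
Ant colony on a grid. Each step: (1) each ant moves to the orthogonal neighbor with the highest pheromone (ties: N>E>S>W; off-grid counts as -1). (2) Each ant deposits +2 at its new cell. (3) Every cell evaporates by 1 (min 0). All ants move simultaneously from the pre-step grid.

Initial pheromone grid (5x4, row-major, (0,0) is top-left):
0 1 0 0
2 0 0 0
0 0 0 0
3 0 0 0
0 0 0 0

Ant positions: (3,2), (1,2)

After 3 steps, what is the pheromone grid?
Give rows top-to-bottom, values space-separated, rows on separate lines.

After step 1: ants at (2,2),(0,2)
  0 0 1 0
  1 0 0 0
  0 0 1 0
  2 0 0 0
  0 0 0 0
After step 2: ants at (1,2),(0,3)
  0 0 0 1
  0 0 1 0
  0 0 0 0
  1 0 0 0
  0 0 0 0
After step 3: ants at (0,2),(1,3)
  0 0 1 0
  0 0 0 1
  0 0 0 0
  0 0 0 0
  0 0 0 0

0 0 1 0
0 0 0 1
0 0 0 0
0 0 0 0
0 0 0 0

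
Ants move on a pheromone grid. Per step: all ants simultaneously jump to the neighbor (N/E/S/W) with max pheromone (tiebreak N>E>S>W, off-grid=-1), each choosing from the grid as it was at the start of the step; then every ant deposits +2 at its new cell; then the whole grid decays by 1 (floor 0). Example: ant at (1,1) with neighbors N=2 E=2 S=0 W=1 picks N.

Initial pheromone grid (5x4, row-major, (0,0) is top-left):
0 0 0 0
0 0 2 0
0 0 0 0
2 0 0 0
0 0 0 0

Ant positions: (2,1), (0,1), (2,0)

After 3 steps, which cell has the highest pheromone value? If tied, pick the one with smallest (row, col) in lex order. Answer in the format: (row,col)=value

Answer: (0,2)=3

Derivation:
Step 1: ant0:(2,1)->N->(1,1) | ant1:(0,1)->E->(0,2) | ant2:(2,0)->S->(3,0)
  grid max=3 at (3,0)
Step 2: ant0:(1,1)->E->(1,2) | ant1:(0,2)->S->(1,2) | ant2:(3,0)->N->(2,0)
  grid max=4 at (1,2)
Step 3: ant0:(1,2)->N->(0,2) | ant1:(1,2)->N->(0,2) | ant2:(2,0)->S->(3,0)
  grid max=3 at (0,2)
Final grid:
  0 0 3 0
  0 0 3 0
  0 0 0 0
  3 0 0 0
  0 0 0 0
Max pheromone 3 at (0,2)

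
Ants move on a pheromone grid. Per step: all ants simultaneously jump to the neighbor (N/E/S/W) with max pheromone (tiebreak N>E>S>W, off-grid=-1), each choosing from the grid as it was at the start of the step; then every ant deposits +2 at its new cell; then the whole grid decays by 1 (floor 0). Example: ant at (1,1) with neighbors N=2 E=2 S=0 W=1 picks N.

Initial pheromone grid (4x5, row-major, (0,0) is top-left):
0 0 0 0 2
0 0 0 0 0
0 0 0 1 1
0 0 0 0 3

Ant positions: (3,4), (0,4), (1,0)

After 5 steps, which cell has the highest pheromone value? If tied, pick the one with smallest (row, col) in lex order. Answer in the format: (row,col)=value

Step 1: ant0:(3,4)->N->(2,4) | ant1:(0,4)->S->(1,4) | ant2:(1,0)->N->(0,0)
  grid max=2 at (2,4)
Step 2: ant0:(2,4)->S->(3,4) | ant1:(1,4)->S->(2,4) | ant2:(0,0)->E->(0,1)
  grid max=3 at (2,4)
Step 3: ant0:(3,4)->N->(2,4) | ant1:(2,4)->S->(3,4) | ant2:(0,1)->E->(0,2)
  grid max=4 at (2,4)
Step 4: ant0:(2,4)->S->(3,4) | ant1:(3,4)->N->(2,4) | ant2:(0,2)->E->(0,3)
  grid max=5 at (2,4)
Step 5: ant0:(3,4)->N->(2,4) | ant1:(2,4)->S->(3,4) | ant2:(0,3)->E->(0,4)
  grid max=6 at (2,4)
Final grid:
  0 0 0 0 1
  0 0 0 0 0
  0 0 0 0 6
  0 0 0 0 6
Max pheromone 6 at (2,4)

Answer: (2,4)=6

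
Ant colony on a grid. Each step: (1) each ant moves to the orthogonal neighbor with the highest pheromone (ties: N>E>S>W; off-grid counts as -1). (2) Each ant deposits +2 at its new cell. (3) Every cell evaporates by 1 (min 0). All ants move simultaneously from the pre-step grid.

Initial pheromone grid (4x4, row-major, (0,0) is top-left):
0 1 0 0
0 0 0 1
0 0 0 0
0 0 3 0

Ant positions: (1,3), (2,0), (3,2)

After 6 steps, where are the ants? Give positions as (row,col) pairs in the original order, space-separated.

Step 1: ant0:(1,3)->N->(0,3) | ant1:(2,0)->N->(1,0) | ant2:(3,2)->N->(2,2)
  grid max=2 at (3,2)
Step 2: ant0:(0,3)->S->(1,3) | ant1:(1,0)->N->(0,0) | ant2:(2,2)->S->(3,2)
  grid max=3 at (3,2)
Step 3: ant0:(1,3)->N->(0,3) | ant1:(0,0)->E->(0,1) | ant2:(3,2)->N->(2,2)
  grid max=2 at (3,2)
Step 4: ant0:(0,3)->S->(1,3) | ant1:(0,1)->E->(0,2) | ant2:(2,2)->S->(3,2)
  grid max=3 at (3,2)
Step 5: ant0:(1,3)->N->(0,3) | ant1:(0,2)->E->(0,3) | ant2:(3,2)->N->(2,2)
  grid max=3 at (0,3)
Step 6: ant0:(0,3)->S->(1,3) | ant1:(0,3)->S->(1,3) | ant2:(2,2)->S->(3,2)
  grid max=3 at (1,3)

(1,3) (1,3) (3,2)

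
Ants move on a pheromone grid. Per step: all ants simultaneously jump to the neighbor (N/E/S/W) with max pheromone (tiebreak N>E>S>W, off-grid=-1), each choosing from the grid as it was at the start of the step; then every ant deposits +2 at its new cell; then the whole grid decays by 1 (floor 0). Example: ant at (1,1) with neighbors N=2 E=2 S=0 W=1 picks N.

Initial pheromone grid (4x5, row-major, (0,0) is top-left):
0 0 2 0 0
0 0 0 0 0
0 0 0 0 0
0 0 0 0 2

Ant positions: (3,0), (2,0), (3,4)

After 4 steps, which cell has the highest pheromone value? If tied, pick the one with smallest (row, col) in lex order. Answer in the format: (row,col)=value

Answer: (1,0)=4

Derivation:
Step 1: ant0:(3,0)->N->(2,0) | ant1:(2,0)->N->(1,0) | ant2:(3,4)->N->(2,4)
  grid max=1 at (0,2)
Step 2: ant0:(2,0)->N->(1,0) | ant1:(1,0)->S->(2,0) | ant2:(2,4)->S->(3,4)
  grid max=2 at (1,0)
Step 3: ant0:(1,0)->S->(2,0) | ant1:(2,0)->N->(1,0) | ant2:(3,4)->N->(2,4)
  grid max=3 at (1,0)
Step 4: ant0:(2,0)->N->(1,0) | ant1:(1,0)->S->(2,0) | ant2:(2,4)->S->(3,4)
  grid max=4 at (1,0)
Final grid:
  0 0 0 0 0
  4 0 0 0 0
  4 0 0 0 0
  0 0 0 0 2
Max pheromone 4 at (1,0)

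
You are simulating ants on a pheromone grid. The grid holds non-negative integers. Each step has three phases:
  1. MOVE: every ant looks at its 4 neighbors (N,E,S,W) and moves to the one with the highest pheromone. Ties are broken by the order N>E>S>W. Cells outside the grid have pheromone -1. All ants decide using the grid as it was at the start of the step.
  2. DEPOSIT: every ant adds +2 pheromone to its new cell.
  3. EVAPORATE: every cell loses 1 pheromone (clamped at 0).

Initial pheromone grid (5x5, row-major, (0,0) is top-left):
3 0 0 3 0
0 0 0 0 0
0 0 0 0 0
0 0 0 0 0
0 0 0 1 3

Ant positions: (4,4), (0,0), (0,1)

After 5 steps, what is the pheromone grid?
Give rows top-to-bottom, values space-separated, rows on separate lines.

After step 1: ants at (4,3),(0,1),(0,0)
  4 1 0 2 0
  0 0 0 0 0
  0 0 0 0 0
  0 0 0 0 0
  0 0 0 2 2
After step 2: ants at (4,4),(0,0),(0,1)
  5 2 0 1 0
  0 0 0 0 0
  0 0 0 0 0
  0 0 0 0 0
  0 0 0 1 3
After step 3: ants at (4,3),(0,1),(0,0)
  6 3 0 0 0
  0 0 0 0 0
  0 0 0 0 0
  0 0 0 0 0
  0 0 0 2 2
After step 4: ants at (4,4),(0,0),(0,1)
  7 4 0 0 0
  0 0 0 0 0
  0 0 0 0 0
  0 0 0 0 0
  0 0 0 1 3
After step 5: ants at (4,3),(0,1),(0,0)
  8 5 0 0 0
  0 0 0 0 0
  0 0 0 0 0
  0 0 0 0 0
  0 0 0 2 2

8 5 0 0 0
0 0 0 0 0
0 0 0 0 0
0 0 0 0 0
0 0 0 2 2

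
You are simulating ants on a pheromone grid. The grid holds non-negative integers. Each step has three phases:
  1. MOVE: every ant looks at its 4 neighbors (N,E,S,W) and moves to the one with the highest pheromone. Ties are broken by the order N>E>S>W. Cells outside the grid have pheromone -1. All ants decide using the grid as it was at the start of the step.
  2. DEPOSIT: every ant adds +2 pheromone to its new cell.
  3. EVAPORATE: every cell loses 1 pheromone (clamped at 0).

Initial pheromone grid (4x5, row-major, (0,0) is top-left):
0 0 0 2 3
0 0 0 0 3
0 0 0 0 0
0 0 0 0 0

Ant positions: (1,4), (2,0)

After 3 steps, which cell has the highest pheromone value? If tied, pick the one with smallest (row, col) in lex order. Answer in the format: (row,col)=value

Step 1: ant0:(1,4)->N->(0,4) | ant1:(2,0)->N->(1,0)
  grid max=4 at (0,4)
Step 2: ant0:(0,4)->S->(1,4) | ant1:(1,0)->N->(0,0)
  grid max=3 at (0,4)
Step 3: ant0:(1,4)->N->(0,4) | ant1:(0,0)->E->(0,1)
  grid max=4 at (0,4)
Final grid:
  0 1 0 0 4
  0 0 0 0 2
  0 0 0 0 0
  0 0 0 0 0
Max pheromone 4 at (0,4)

Answer: (0,4)=4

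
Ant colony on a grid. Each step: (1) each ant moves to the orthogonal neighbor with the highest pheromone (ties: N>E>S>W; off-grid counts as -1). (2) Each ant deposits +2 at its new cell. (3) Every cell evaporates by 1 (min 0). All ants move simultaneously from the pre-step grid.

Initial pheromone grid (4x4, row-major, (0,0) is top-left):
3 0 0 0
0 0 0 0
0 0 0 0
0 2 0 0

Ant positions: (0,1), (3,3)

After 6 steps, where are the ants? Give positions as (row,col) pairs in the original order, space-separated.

Step 1: ant0:(0,1)->W->(0,0) | ant1:(3,3)->N->(2,3)
  grid max=4 at (0,0)
Step 2: ant0:(0,0)->E->(0,1) | ant1:(2,3)->N->(1,3)
  grid max=3 at (0,0)
Step 3: ant0:(0,1)->W->(0,0) | ant1:(1,3)->N->(0,3)
  grid max=4 at (0,0)
Step 4: ant0:(0,0)->E->(0,1) | ant1:(0,3)->S->(1,3)
  grid max=3 at (0,0)
Step 5: ant0:(0,1)->W->(0,0) | ant1:(1,3)->N->(0,3)
  grid max=4 at (0,0)
Step 6: ant0:(0,0)->E->(0,1) | ant1:(0,3)->S->(1,3)
  grid max=3 at (0,0)

(0,1) (1,3)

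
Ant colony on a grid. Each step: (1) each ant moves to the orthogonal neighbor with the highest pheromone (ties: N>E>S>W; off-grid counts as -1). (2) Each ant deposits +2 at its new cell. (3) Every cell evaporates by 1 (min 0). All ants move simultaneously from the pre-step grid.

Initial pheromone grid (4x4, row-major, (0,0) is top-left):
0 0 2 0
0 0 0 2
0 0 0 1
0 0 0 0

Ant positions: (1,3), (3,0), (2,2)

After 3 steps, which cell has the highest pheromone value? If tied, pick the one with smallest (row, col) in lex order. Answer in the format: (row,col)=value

Answer: (2,3)=6

Derivation:
Step 1: ant0:(1,3)->S->(2,3) | ant1:(3,0)->N->(2,0) | ant2:(2,2)->E->(2,3)
  grid max=4 at (2,3)
Step 2: ant0:(2,3)->N->(1,3) | ant1:(2,0)->N->(1,0) | ant2:(2,3)->N->(1,3)
  grid max=4 at (1,3)
Step 3: ant0:(1,3)->S->(2,3) | ant1:(1,0)->N->(0,0) | ant2:(1,3)->S->(2,3)
  grid max=6 at (2,3)
Final grid:
  1 0 0 0
  0 0 0 3
  0 0 0 6
  0 0 0 0
Max pheromone 6 at (2,3)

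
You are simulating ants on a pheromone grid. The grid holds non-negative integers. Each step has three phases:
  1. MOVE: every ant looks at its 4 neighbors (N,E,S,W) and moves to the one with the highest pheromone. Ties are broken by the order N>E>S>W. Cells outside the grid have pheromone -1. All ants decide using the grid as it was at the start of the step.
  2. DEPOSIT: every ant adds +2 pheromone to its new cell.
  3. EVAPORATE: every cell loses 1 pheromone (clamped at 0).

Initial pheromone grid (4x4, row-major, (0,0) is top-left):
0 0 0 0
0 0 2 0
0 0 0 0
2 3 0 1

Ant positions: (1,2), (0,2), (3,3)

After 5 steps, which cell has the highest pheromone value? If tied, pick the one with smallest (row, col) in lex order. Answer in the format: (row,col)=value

Step 1: ant0:(1,2)->N->(0,2) | ant1:(0,2)->S->(1,2) | ant2:(3,3)->N->(2,3)
  grid max=3 at (1,2)
Step 2: ant0:(0,2)->S->(1,2) | ant1:(1,2)->N->(0,2) | ant2:(2,3)->N->(1,3)
  grid max=4 at (1,2)
Step 3: ant0:(1,2)->N->(0,2) | ant1:(0,2)->S->(1,2) | ant2:(1,3)->W->(1,2)
  grid max=7 at (1,2)
Step 4: ant0:(0,2)->S->(1,2) | ant1:(1,2)->N->(0,2) | ant2:(1,2)->N->(0,2)
  grid max=8 at (1,2)
Step 5: ant0:(1,2)->N->(0,2) | ant1:(0,2)->S->(1,2) | ant2:(0,2)->S->(1,2)
  grid max=11 at (1,2)
Final grid:
  0 0 7 0
  0 0 11 0
  0 0 0 0
  0 0 0 0
Max pheromone 11 at (1,2)

Answer: (1,2)=11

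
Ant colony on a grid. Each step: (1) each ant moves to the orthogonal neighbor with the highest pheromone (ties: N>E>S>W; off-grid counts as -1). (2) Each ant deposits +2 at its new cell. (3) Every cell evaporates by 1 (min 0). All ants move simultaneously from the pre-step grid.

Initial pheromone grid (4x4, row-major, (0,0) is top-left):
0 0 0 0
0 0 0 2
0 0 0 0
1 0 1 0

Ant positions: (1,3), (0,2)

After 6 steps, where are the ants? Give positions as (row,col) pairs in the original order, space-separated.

Step 1: ant0:(1,3)->N->(0,3) | ant1:(0,2)->E->(0,3)
  grid max=3 at (0,3)
Step 2: ant0:(0,3)->S->(1,3) | ant1:(0,3)->S->(1,3)
  grid max=4 at (1,3)
Step 3: ant0:(1,3)->N->(0,3) | ant1:(1,3)->N->(0,3)
  grid max=5 at (0,3)
Step 4: ant0:(0,3)->S->(1,3) | ant1:(0,3)->S->(1,3)
  grid max=6 at (1,3)
Step 5: ant0:(1,3)->N->(0,3) | ant1:(1,3)->N->(0,3)
  grid max=7 at (0,3)
Step 6: ant0:(0,3)->S->(1,3) | ant1:(0,3)->S->(1,3)
  grid max=8 at (1,3)

(1,3) (1,3)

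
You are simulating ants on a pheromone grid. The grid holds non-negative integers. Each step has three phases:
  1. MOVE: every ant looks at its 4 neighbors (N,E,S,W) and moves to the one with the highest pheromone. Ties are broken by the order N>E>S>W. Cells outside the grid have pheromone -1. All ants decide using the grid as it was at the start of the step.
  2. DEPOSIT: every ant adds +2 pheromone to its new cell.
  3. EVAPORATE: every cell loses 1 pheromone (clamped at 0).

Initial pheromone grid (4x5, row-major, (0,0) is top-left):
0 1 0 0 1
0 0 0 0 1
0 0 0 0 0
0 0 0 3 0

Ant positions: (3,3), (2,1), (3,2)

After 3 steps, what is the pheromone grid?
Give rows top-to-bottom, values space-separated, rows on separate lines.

After step 1: ants at (2,3),(1,1),(3,3)
  0 0 0 0 0
  0 1 0 0 0
  0 0 0 1 0
  0 0 0 4 0
After step 2: ants at (3,3),(0,1),(2,3)
  0 1 0 0 0
  0 0 0 0 0
  0 0 0 2 0
  0 0 0 5 0
After step 3: ants at (2,3),(0,2),(3,3)
  0 0 1 0 0
  0 0 0 0 0
  0 0 0 3 0
  0 0 0 6 0

0 0 1 0 0
0 0 0 0 0
0 0 0 3 0
0 0 0 6 0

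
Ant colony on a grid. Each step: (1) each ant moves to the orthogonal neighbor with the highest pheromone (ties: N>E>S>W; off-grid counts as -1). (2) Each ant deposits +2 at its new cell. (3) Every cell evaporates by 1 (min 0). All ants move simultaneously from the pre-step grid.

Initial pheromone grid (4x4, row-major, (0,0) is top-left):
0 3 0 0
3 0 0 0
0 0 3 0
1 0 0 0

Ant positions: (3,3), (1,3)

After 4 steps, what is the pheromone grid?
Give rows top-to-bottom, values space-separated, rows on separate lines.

After step 1: ants at (2,3),(0,3)
  0 2 0 1
  2 0 0 0
  0 0 2 1
  0 0 0 0
After step 2: ants at (2,2),(1,3)
  0 1 0 0
  1 0 0 1
  0 0 3 0
  0 0 0 0
After step 3: ants at (1,2),(0,3)
  0 0 0 1
  0 0 1 0
  0 0 2 0
  0 0 0 0
After step 4: ants at (2,2),(1,3)
  0 0 0 0
  0 0 0 1
  0 0 3 0
  0 0 0 0

0 0 0 0
0 0 0 1
0 0 3 0
0 0 0 0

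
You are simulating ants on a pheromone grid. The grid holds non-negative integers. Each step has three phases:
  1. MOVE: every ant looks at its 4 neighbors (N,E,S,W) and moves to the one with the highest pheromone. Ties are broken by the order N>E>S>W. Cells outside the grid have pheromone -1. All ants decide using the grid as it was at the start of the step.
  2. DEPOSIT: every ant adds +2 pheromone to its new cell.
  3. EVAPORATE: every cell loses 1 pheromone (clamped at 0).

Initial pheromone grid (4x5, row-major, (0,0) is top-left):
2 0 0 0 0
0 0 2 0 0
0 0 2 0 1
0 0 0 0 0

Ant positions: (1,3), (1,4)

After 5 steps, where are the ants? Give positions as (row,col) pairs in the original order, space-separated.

Step 1: ant0:(1,3)->W->(1,2) | ant1:(1,4)->S->(2,4)
  grid max=3 at (1,2)
Step 2: ant0:(1,2)->S->(2,2) | ant1:(2,4)->N->(1,4)
  grid max=2 at (1,2)
Step 3: ant0:(2,2)->N->(1,2) | ant1:(1,4)->S->(2,4)
  grid max=3 at (1,2)
Step 4: ant0:(1,2)->S->(2,2) | ant1:(2,4)->N->(1,4)
  grid max=2 at (1,2)
Step 5: ant0:(2,2)->N->(1,2) | ant1:(1,4)->S->(2,4)
  grid max=3 at (1,2)

(1,2) (2,4)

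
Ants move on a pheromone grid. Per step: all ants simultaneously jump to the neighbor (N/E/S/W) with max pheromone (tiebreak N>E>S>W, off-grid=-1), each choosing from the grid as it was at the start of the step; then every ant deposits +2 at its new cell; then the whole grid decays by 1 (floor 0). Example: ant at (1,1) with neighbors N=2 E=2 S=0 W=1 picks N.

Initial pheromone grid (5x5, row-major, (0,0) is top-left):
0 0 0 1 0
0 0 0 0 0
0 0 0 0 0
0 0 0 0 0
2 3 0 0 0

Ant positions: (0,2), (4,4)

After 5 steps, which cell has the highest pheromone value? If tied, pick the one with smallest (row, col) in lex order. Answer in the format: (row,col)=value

Step 1: ant0:(0,2)->E->(0,3) | ant1:(4,4)->N->(3,4)
  grid max=2 at (0,3)
Step 2: ant0:(0,3)->E->(0,4) | ant1:(3,4)->N->(2,4)
  grid max=1 at (0,3)
Step 3: ant0:(0,4)->W->(0,3) | ant1:(2,4)->N->(1,4)
  grid max=2 at (0,3)
Step 4: ant0:(0,3)->E->(0,4) | ant1:(1,4)->N->(0,4)
  grid max=3 at (0,4)
Step 5: ant0:(0,4)->W->(0,3) | ant1:(0,4)->W->(0,3)
  grid max=4 at (0,3)
Final grid:
  0 0 0 4 2
  0 0 0 0 0
  0 0 0 0 0
  0 0 0 0 0
  0 0 0 0 0
Max pheromone 4 at (0,3)

Answer: (0,3)=4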